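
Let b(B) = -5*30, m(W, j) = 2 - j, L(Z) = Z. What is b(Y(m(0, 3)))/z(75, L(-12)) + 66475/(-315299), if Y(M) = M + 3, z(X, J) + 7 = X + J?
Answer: -25508725/8828372 ≈ -2.8894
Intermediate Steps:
z(X, J) = -7 + J + X (z(X, J) = -7 + (X + J) = -7 + (J + X) = -7 + J + X)
Y(M) = 3 + M
b(B) = -150
b(Y(m(0, 3)))/z(75, L(-12)) + 66475/(-315299) = -150/(-7 - 12 + 75) + 66475/(-315299) = -150/56 + 66475*(-1/315299) = -150*1/56 - 66475/315299 = -75/28 - 66475/315299 = -25508725/8828372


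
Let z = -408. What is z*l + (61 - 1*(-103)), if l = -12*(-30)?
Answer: -146716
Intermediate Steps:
l = 360
z*l + (61 - 1*(-103)) = -408*360 + (61 - 1*(-103)) = -146880 + (61 + 103) = -146880 + 164 = -146716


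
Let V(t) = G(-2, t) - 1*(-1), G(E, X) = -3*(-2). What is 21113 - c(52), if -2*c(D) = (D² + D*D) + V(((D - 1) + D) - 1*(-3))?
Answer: 47641/2 ≈ 23821.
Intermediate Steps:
G(E, X) = 6
V(t) = 7 (V(t) = 6 - 1*(-1) = 6 + 1 = 7)
c(D) = -7/2 - D² (c(D) = -((D² + D*D) + 7)/2 = -((D² + D²) + 7)/2 = -(2*D² + 7)/2 = -(7 + 2*D²)/2 = -7/2 - D²)
21113 - c(52) = 21113 - (-7/2 - 1*52²) = 21113 - (-7/2 - 1*2704) = 21113 - (-7/2 - 2704) = 21113 - 1*(-5415/2) = 21113 + 5415/2 = 47641/2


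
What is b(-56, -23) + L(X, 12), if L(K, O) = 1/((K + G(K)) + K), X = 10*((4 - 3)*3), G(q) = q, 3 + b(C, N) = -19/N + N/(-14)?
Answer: -3767/7245 ≈ -0.51995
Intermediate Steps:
b(C, N) = -3 - 19/N - N/14 (b(C, N) = -3 + (-19/N + N/(-14)) = -3 + (-19/N + N*(-1/14)) = -3 + (-19/N - N/14) = -3 - 19/N - N/14)
X = 30 (X = 10*(1*3) = 10*3 = 30)
L(K, O) = 1/(3*K) (L(K, O) = 1/((K + K) + K) = 1/(2*K + K) = 1/(3*K))
b(-56, -23) + L(X, 12) = (-3 - 19/(-23) - 1/14*(-23)) + (1/3)/30 = (-3 - 19*(-1/23) + 23/14) + (1/3)*(1/30) = (-3 + 19/23 + 23/14) + 1/90 = -171/322 + 1/90 = -3767/7245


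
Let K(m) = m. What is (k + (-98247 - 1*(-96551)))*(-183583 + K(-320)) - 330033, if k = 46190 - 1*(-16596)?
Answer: -11234964303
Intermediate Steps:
k = 62786 (k = 46190 + 16596 = 62786)
(k + (-98247 - 1*(-96551)))*(-183583 + K(-320)) - 330033 = (62786 + (-98247 - 1*(-96551)))*(-183583 - 320) - 330033 = (62786 + (-98247 + 96551))*(-183903) - 330033 = (62786 - 1696)*(-183903) - 330033 = 61090*(-183903) - 330033 = -11234634270 - 330033 = -11234964303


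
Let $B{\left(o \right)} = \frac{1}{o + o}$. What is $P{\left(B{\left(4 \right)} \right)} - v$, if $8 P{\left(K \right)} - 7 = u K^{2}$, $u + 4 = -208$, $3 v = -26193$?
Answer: $\frac{1117627}{128} \approx 8731.5$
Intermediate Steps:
$v = -8731$ ($v = \frac{1}{3} \left(-26193\right) = -8731$)
$u = -212$ ($u = -4 - 208 = -212$)
$B{\left(o \right)} = \frac{1}{2 o}$
$P{\left(K \right)} = \frac{7}{8} - \frac{53 K^{2}}{2}$ ($P{\left(K \right)} = \frac{7}{8} + \frac{\left(-212\right) K^{2}}{8} = \frac{7}{8} - \frac{53 K^{2}}{2}$)
$P{\left(B{\left(4 \right)} \right)} - v = \left(\frac{7}{8} - \frac{53 \left(\frac{1}{2 \cdot 4}\right)^{2}}{2}\right) - -8731 = \left(\frac{7}{8} - \frac{53 \left(\frac{1}{2} \cdot \frac{1}{4}\right)^{2}}{2}\right) + 8731 = \left(\frac{7}{8} - \frac{53}{2 \cdot 64}\right) + 8731 = \left(\frac{7}{8} - \frac{53}{128}\right) + 8731 = \frac{59}{128} + 8731 = \frac{1117627}{128}$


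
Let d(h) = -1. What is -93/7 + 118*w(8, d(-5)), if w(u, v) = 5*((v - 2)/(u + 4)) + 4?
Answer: 4357/14 ≈ 311.21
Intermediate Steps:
w(u, v) = 4 + 5*(-2 + v)/(4 + u) (w(u, v) = 5*((-2 + v)/(4 + u)) + 4 = 5*(-2 + v)/(4 + u) + 4 = 4 + 5*(-2 + v)/(4 + u))
-93/7 + 118*w(8, d(-5)) = -93/7 + 118*((6 + 4*8 + 5*(-1))/(4 + 8)) = -93*1/7 + 118*((6 + 32 - 5)/12) = -93/7 + 118*((1/12)*33) = -93/7 + 118*(11/4) = -93/7 + 649/2 = 4357/14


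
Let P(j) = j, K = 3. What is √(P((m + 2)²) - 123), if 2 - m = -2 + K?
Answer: I*√114 ≈ 10.677*I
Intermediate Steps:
m = 1 (m = 2 - (-2 + 3) = 2 - 1*1 = 2 - 1 = 1)
√(P((m + 2)²) - 123) = √((1 + 2)² - 123) = √(3² - 123) = √(9 - 123) = √(-114) = I*√114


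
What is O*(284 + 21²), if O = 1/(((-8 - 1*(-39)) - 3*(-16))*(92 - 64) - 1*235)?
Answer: 725/1977 ≈ 0.36672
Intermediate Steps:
O = 1/1977 (O = 1/(((-8 + 39) + 48)*28 - 235) = 1/((31 + 48)*28 - 235) = 1/(79*28 - 235) = 1/(2212 - 235) = 1/1977 ≈ 0.00050582)
O*(284 + 21²) = (284 + 21²)/1977 = (284 + 441)/1977 = (1/1977)*725 = 725/1977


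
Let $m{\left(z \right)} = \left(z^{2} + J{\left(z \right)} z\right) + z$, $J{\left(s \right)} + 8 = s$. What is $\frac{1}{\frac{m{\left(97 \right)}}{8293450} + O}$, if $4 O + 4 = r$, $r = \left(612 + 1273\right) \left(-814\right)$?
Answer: $- \frac{22175}{8506296689} \approx -2.6069 \cdot 10^{-6}$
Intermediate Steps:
$J{\left(s \right)} = -8 + s$
$r = -1534390$ ($r = 1885 \left(-814\right) = -1534390$)
$m{\left(z \right)} = z + z^{2} + z \left(-8 + z\right)$ ($m{\left(z \right)} = \left(z^{2} + \left(-8 + z\right) z\right) + z = \left(z^{2} + z \left(-8 + z\right)\right) + z = z + z^{2} + z \left(-8 + z\right)$)
$O = - \frac{767197}{2}$ ($O = -1 + \frac{1}{4} \left(-1534390\right) = -1 - \frac{767195}{2} = - \frac{767197}{2} \approx -3.836 \cdot 10^{5}$)
$\frac{1}{\frac{m{\left(97 \right)}}{8293450} + O} = \frac{1}{\frac{97 \left(-7 + 2 \cdot 97\right)}{8293450} - \frac{767197}{2}} = \frac{1}{97 \left(-7 + 194\right) \frac{1}{8293450} - \frac{767197}{2}} = \frac{1}{97 \cdot 187 \cdot \frac{1}{8293450} - \frac{767197}{2}} = \frac{1}{18139 \cdot \frac{1}{8293450} - \frac{767197}{2}} = \frac{1}{\frac{97}{44350} - \frac{767197}{2}} = \frac{1}{- \frac{8506296689}{22175}} = - \frac{22175}{8506296689}$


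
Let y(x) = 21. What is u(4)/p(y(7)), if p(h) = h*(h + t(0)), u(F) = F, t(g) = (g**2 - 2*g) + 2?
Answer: 4/483 ≈ 0.0082816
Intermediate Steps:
t(g) = 2 + g**2 - 2*g
p(h) = h*(2 + h) (p(h) = h*(h + (2 + 0**2 - 2*0)) = h*(h + (2 + 0 + 0)) = h*(h + 2) = h*(2 + h))
u(4)/p(y(7)) = 4/((21*(2 + 21))) = 4/((21*23)) = 4/483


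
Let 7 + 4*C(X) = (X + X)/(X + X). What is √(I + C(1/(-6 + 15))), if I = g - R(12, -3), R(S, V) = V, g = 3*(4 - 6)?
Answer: 3*I*√2/2 ≈ 2.1213*I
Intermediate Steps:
g = -6 (g = 3*(-2) = -6)
C(X) = -3/2 (C(X) = -7/4 + ((X + X)/(X + X))/4 = -7/4 + ((2*X)/((2*X)))/4 = -7/4 + ((2*X)*(1/(2*X)))/4 = -7/4 + (¼)*1 = -7/4 + ¼ = -3/2)
I = -3 (I = -6 - 1*(-3) = -6 + 3 = -3)
√(I + C(1/(-6 + 15))) = √(-3 - 3/2) = √(-9/2) = 3*I*√2/2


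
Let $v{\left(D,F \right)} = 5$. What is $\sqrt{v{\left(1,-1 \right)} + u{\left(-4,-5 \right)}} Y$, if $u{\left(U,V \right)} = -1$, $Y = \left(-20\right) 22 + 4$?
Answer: $-872$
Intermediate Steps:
$Y = -436$ ($Y = -440 + 4 = -436$)
$\sqrt{v{\left(1,-1 \right)} + u{\left(-4,-5 \right)}} Y = \sqrt{5 - 1} \left(-436\right) = \sqrt{4} \left(-436\right) = 2 \left(-436\right) = -872$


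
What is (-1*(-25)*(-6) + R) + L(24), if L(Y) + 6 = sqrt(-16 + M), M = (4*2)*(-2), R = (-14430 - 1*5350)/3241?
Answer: -525376/3241 + 4*I*sqrt(2) ≈ -162.1 + 5.6569*I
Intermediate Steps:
R = -19780/3241 (R = (-14430 - 5350)*(1/3241) = -19780*1/3241 = -19780/3241 ≈ -6.1031)
M = -16 (M = 8*(-2) = -16)
L(Y) = -6 + 4*I*sqrt(2) (L(Y) = -6 + sqrt(-16 - 16) = -6 + sqrt(-32) = -6 + 4*I*sqrt(2))
(-1*(-25)*(-6) + R) + L(24) = (-1*(-25)*(-6) - 19780/3241) + (-6 + 4*I*sqrt(2)) = (25*(-6) - 19780/3241) + (-6 + 4*I*sqrt(2)) = (-150 - 19780/3241) + (-6 + 4*I*sqrt(2)) = -505930/3241 + (-6 + 4*I*sqrt(2)) = -525376/3241 + 4*I*sqrt(2)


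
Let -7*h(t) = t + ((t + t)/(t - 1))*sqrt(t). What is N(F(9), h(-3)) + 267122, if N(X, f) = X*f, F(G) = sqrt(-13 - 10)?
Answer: 267122 + 3*sqrt(69)/14 + 3*I*sqrt(23)/7 ≈ 2.6712e+5 + 2.0554*I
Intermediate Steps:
F(G) = I*sqrt(23) (F(G) = sqrt(-23) = I*sqrt(23))
h(t) = -t/7 - 2*t**(3/2)/(7*(-1 + t)) (h(t) = -(t + ((t + t)/(t - 1))*sqrt(t))/7 = -(t + ((2*t)/(-1 + t))*sqrt(t))/7 = -(t + (2*t/(-1 + t))*sqrt(t))/7 = -(t + 2*t**(3/2)/(-1 + t))/7 = -t/7 - 2*t**(3/2)/(7*(-1 + t)))
N(F(9), h(-3)) + 267122 = (I*sqrt(23))*((-3 - 1*(-3)**2 - (-6)*I*sqrt(3))/(7*(-1 - 3))) + 267122 = (I*sqrt(23))*((1/7)*(-3 - 1*9 - (-6)*I*sqrt(3))/(-4)) + 267122 = (I*sqrt(23))*((1/7)*(-1/4)*(-3 - 9 + 6*I*sqrt(3))) + 267122 = (I*sqrt(23))*((1/7)*(-1/4)*(-12 + 6*I*sqrt(3))) + 267122 = (I*sqrt(23))*(3/7 - 3*I*sqrt(3)/14) + 267122 = I*sqrt(23)*(3/7 - 3*I*sqrt(3)/14) + 267122 = 267122 + I*sqrt(23)*(3/7 - 3*I*sqrt(3)/14)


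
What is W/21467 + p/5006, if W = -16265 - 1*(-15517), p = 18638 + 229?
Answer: 401273401/107463802 ≈ 3.7340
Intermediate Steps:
p = 18867
W = -748 (W = -16265 + 15517 = -748)
W/21467 + p/5006 = -748/21467 + 18867/5006 = 401273401/107463802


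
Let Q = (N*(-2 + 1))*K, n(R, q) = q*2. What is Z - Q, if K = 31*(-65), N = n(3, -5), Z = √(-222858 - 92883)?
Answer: 20150 + I*√315741 ≈ 20150.0 + 561.91*I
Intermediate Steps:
n(R, q) = 2*q
Z = I*√315741 (Z = √(-315741) = I*√315741 ≈ 561.91*I)
N = -10 (N = 2*(-5) = -10)
K = -2015
Q = -20150 (Q = -10*(-2 + 1)*(-2015) = -10*(-1)*(-2015) = 10*(-2015) = -20150)
Z - Q = I*√315741 - 1*(-20150) = I*√315741 + 20150 = 20150 + I*√315741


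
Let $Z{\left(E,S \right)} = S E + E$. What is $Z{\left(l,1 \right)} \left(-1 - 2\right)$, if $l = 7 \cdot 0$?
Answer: $0$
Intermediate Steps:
$l = 0$
$Z{\left(E,S \right)} = E + E S$ ($Z{\left(E,S \right)} = E S + E = E + E S$)
$Z{\left(l,1 \right)} \left(-1 - 2\right) = 0 \left(1 + 1\right) \left(-1 - 2\right) = 0 \cdot 2 \left(-3\right) = 0 \left(-3\right) = 0$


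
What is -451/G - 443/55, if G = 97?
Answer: -67776/5335 ≈ -12.704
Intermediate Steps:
-451/G - 443/55 = -451/97 - 443/55 = -67776/5335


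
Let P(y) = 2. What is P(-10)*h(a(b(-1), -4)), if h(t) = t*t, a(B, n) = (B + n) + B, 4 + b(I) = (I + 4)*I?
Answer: 648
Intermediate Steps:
b(I) = -4 + I*(4 + I) (b(I) = -4 + (I + 4)*I = -4 + (4 + I)*I = -4 + I*(4 + I))
a(B, n) = n + 2*B
h(t) = t**2
P(-10)*h(a(b(-1), -4)) = 2*(-4 + 2*(-4 + (-1)**2 + 4*(-1)))**2 = 2*(-4 + 2*(-4 + 1 - 4))**2 = 2*(-4 + 2*(-7))**2 = 2*(-4 - 14)**2 = 2*(-18)**2 = 2*324 = 648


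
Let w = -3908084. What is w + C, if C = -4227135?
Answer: -8135219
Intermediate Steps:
w + C = -3908084 - 4227135 = -8135219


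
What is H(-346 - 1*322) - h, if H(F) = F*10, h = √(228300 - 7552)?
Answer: -6680 - 2*√55187 ≈ -7149.8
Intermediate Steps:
h = 2*√55187 (h = √220748 = 2*√55187 ≈ 469.84)
H(F) = 10*F
H(-346 - 1*322) - h = 10*(-346 - 1*322) - 2*√55187 = 10*(-346 - 322) - 2*√55187 = 10*(-668) - 2*√55187 = -6680 - 2*√55187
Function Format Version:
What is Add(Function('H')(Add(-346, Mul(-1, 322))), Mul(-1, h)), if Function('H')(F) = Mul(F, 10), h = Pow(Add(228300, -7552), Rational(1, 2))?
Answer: Add(-6680, Mul(-2, Pow(55187, Rational(1, 2)))) ≈ -7149.8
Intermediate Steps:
h = Mul(2, Pow(55187, Rational(1, 2))) (h = Pow(220748, Rational(1, 2)) = Mul(2, Pow(55187, Rational(1, 2))) ≈ 469.84)
Function('H')(F) = Mul(10, F)
Add(Function('H')(Add(-346, Mul(-1, 322))), Mul(-1, h)) = Add(Mul(10, Add(-346, Mul(-1, 322))), Mul(-1, Mul(2, Pow(55187, Rational(1, 2))))) = Add(Mul(10, Add(-346, -322)), Mul(-2, Pow(55187, Rational(1, 2)))) = Add(Mul(10, -668), Mul(-2, Pow(55187, Rational(1, 2)))) = Add(-6680, Mul(-2, Pow(55187, Rational(1, 2))))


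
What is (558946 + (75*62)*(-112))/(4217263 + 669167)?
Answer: 19073/2443215 ≈ 0.0078065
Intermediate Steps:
(558946 + (75*62)*(-112))/(4217263 + 669167) = (558946 + 4650*(-112))/4886430 = (558946 - 520800)*(1/4886430) = 38146*(1/4886430) = 19073/2443215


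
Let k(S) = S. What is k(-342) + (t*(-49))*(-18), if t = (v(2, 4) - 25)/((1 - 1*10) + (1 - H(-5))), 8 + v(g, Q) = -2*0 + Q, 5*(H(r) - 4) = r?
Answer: 21816/11 ≈ 1983.3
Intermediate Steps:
H(r) = 4 + r/5
v(g, Q) = -8 + Q (v(g, Q) = -8 + (-2*0 + Q) = -8 + (0 + Q) = -8 + Q)
t = 29/11 (t = ((-8 + 4) - 25)/((1 - 1*10) + (1 - (4 + (⅕)*(-5)))) = (-4 - 25)/((1 - 10) + (1 - (4 - 1))) = -29/(-9 + (1 - 1*3)) = -29/(-9 + (1 - 3)) = -29/(-9 - 2) = -29/(-11) = -29*(-1/11) = 29/11 ≈ 2.6364)
k(-342) + (t*(-49))*(-18) = -342 + ((29/11)*(-49))*(-18) = -342 - 1421/11*(-18) = -342 + 25578/11 = 21816/11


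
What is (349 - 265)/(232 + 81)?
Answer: 84/313 ≈ 0.26837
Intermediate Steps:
(349 - 265)/(232 + 81) = 84/313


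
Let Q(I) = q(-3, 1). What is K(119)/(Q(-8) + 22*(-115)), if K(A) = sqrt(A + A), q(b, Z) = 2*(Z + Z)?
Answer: -sqrt(238)/2526 ≈ -0.0061074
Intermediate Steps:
q(b, Z) = 4*Z (q(b, Z) = 2*(2*Z) = 4*Z)
Q(I) = 4 (Q(I) = 4*1 = 4)
K(A) = sqrt(2)*sqrt(A) (K(A) = sqrt(2*A) = sqrt(2)*sqrt(A))
K(119)/(Q(-8) + 22*(-115)) = (sqrt(2)*sqrt(119))/(4 + 22*(-115)) = sqrt(238)/(4 - 2530) = sqrt(238)/(-2526) = sqrt(238)*(-1/2526) = -sqrt(238)/2526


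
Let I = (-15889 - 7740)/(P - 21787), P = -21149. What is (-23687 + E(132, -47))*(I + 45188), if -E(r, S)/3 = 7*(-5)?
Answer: -22877082104227/21468 ≈ -1.0656e+9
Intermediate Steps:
I = 23629/42936 (I = (-15889 - 7740)/(-21149 - 21787) = -23629/(-42936) = -23629*(-1/42936) = 23629/42936 ≈ 0.55033)
E(r, S) = 105 (E(r, S) = -21*(-5) = -3*(-35) = 105)
(-23687 + E(132, -47))*(I + 45188) = (-23687 + 105)*(23629/42936 + 45188) = -23582*1940215597/42936 = -22877082104227/21468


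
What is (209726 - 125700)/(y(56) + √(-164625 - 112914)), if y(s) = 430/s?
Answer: 505836520/217636801 - 65876384*I*√277539/217636801 ≈ 2.3242 - 159.46*I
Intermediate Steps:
(209726 - 125700)/(y(56) + √(-164625 - 112914)) = (209726 - 125700)/(430/56 + √(-164625 - 112914)) = 84026/(430*(1/56) + √(-277539)) = 84026/(215/28 + I*√277539)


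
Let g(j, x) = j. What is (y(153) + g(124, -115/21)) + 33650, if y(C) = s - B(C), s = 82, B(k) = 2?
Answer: 33854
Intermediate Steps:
y(C) = 80 (y(C) = 82 - 1*2 = 82 - 2 = 80)
(y(153) + g(124, -115/21)) + 33650 = (80 + 124) + 33650 = 204 + 33650 = 33854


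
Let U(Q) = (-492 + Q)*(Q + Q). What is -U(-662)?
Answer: -1527896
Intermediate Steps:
U(Q) = 2*Q*(-492 + Q) (U(Q) = (-492 + Q)*(2*Q) = 2*Q*(-492 + Q))
-U(-662) = -2*(-662)*(-492 - 662) = -2*(-662)*(-1154) = -1*1527896 = -1527896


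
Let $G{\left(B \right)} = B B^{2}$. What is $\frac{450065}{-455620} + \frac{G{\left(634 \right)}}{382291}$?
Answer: $\frac{2107967134283}{3166898644} \approx 665.63$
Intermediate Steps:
$G{\left(B \right)} = B^{3}$
$\frac{450065}{-455620} + \frac{G{\left(634 \right)}}{382291} = \frac{450065}{-455620} + \frac{634^{3}}{382291} = 450065 \left(- \frac{1}{455620}\right) + 254840104 \cdot \frac{1}{382291} = - \frac{8183}{8284} + \frac{254840104}{382291} = \frac{2107967134283}{3166898644}$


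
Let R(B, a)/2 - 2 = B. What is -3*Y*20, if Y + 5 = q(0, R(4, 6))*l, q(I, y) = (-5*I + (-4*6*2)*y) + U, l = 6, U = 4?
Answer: 206220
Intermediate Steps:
R(B, a) = 4 + 2*B
q(I, y) = 4 - 48*y - 5*I (q(I, y) = (-5*I + (-4*6*2)*y) + 4 = (-5*I + (-24*2)*y) + 4 = (-5*I - 48*y) + 4 = (-48*y - 5*I) + 4 = 4 - 48*y - 5*I)
Y = -3437 (Y = -5 + (4 - 48*(4 + 2*4) - 5*0)*6 = -5 + (4 - 48*(4 + 8) + 0)*6 = -5 + (4 - 48*12 + 0)*6 = -5 + (4 - 576 + 0)*6 = -5 - 572*6 = -5 - 3432 = -3437)
-3*Y*20 = -3*(-3437)*20 = 10311*20 = 206220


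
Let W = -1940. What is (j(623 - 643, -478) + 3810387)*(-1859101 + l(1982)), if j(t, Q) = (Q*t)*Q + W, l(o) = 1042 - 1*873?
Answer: 1415080383156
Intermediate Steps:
l(o) = 169 (l(o) = 1042 - 873 = 169)
j(t, Q) = -1940 + t*Q² (j(t, Q) = (Q*t)*Q - 1940 = t*Q² - 1940 = -1940 + t*Q²)
(j(623 - 643, -478) + 3810387)*(-1859101 + l(1982)) = ((-1940 + (623 - 643)*(-478)²) + 3810387)*(-1859101 + 169) = ((-1940 - 20*228484) + 3810387)*(-1858932) = ((-1940 - 4569680) + 3810387)*(-1858932) = (-4571620 + 3810387)*(-1858932) = -761233*(-1858932) = 1415080383156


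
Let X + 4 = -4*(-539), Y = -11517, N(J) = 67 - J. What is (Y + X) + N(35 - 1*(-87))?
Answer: -9420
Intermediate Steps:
X = 2152 (X = -4 - 4*(-539) = -4 + 2156 = 2152)
(Y + X) + N(35 - 1*(-87)) = (-11517 + 2152) + (67 - (35 - 1*(-87))) = -9365 + (67 - (35 + 87)) = -9365 + (67 - 1*122) = -9365 + (67 - 122) = -9365 - 55 = -9420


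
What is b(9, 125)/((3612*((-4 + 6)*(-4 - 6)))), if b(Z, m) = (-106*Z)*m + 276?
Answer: 19829/12040 ≈ 1.6469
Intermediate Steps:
b(Z, m) = 276 - 106*Z*m (b(Z, m) = -106*Z*m + 276 = 276 - 106*Z*m)
b(9, 125)/((3612*((-4 + 6)*(-4 - 6)))) = (276 - 106*9*125)/((3612*((-4 + 6)*(-4 - 6)))) = (276 - 119250)/((3612*(2*(-10)))) = -118974/(3612*(-20)) = -118974/(-72240) = -118974*(-1/72240) = 19829/12040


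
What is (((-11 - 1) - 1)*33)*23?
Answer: -9867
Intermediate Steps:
(((-11 - 1) - 1)*33)*23 = ((-12 - 1)*33)*23 = -13*33*23 = -429*23 = -9867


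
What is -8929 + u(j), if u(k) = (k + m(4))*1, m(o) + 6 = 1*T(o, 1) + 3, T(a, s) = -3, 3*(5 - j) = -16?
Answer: -26774/3 ≈ -8924.7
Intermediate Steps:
j = 31/3 (j = 5 - 1/3*(-16) = 5 + 16/3 = 31/3 ≈ 10.333)
m(o) = -6 (m(o) = -6 + (1*(-3) + 3) = -6 + (-3 + 3) = -6 + 0 = -6)
u(k) = -6 + k (u(k) = (k - 6)*1 = (-6 + k)*1 = -6 + k)
-8929 + u(j) = -8929 + (-6 + 31/3) = -8929 + 13/3 = -26774/3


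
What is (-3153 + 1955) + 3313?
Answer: 2115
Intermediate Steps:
(-3153 + 1955) + 3313 = -1198 + 3313 = 2115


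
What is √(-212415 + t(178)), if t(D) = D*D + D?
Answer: I*√180553 ≈ 424.92*I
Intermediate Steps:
t(D) = D + D² (t(D) = D² + D = D + D²)
√(-212415 + t(178)) = √(-212415 + 178*(1 + 178)) = √(-212415 + 178*179) = √(-212415 + 31862) = √(-180553) = I*√180553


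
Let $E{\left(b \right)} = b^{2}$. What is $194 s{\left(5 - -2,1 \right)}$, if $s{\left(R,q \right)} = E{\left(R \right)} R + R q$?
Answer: $67900$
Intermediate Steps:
$s{\left(R,q \right)} = R^{3} + R q$ ($s{\left(R,q \right)} = R^{2} R + R q = R^{3} + R q$)
$194 s{\left(5 - -2,1 \right)} = 194 \left(5 - -2\right) \left(1 + \left(5 - -2\right)^{2}\right) = 194 \left(5 + 2\right) \left(1 + \left(5 + 2\right)^{2}\right) = 194 \cdot 7 \left(1 + 7^{2}\right) = 194 \cdot 7 \left(1 + 49\right) = 194 \cdot 7 \cdot 50 = 194 \cdot 350 = 67900$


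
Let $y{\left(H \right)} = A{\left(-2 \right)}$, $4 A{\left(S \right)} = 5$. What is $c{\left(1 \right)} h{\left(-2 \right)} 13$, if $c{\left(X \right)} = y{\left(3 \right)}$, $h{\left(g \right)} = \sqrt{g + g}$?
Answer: $\frac{65 i}{2} \approx 32.5 i$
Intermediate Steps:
$A{\left(S \right)} = \frac{5}{4}$ ($A{\left(S \right)} = \frac{1}{4} \cdot 5 = \frac{5}{4}$)
$h{\left(g \right)} = \sqrt{2} \sqrt{g}$ ($h{\left(g \right)} = \sqrt{2 g} = \sqrt{2} \sqrt{g}$)
$y{\left(H \right)} = \frac{5}{4}$
$c{\left(X \right)} = \frac{5}{4}$
$c{\left(1 \right)} h{\left(-2 \right)} 13 = \frac{5 \sqrt{2} \sqrt{-2}}{4} \cdot 13 = \frac{5 \sqrt{2} i \sqrt{2}}{4} \cdot 13 = \frac{5 \cdot 2 i}{4} \cdot 13 = \frac{5 i}{2} \cdot 13 = \frac{65 i}{2}$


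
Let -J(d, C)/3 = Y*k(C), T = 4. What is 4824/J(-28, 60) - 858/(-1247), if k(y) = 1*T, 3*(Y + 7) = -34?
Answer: 1551072/68585 ≈ 22.615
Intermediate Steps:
Y = -55/3 (Y = -7 + (1/3)*(-34) = -7 - 34/3 = -55/3 ≈ -18.333)
k(y) = 4 (k(y) = 1*4 = 4)
J(d, C) = 220 (J(d, C) = -(-55)*4 = -3*(-220/3) = 220)
4824/J(-28, 60) - 858/(-1247) = 4824/220 - 858/(-1247) = 4824*(1/220) - 858*(-1/1247) = 1206/55 + 858/1247 = 1551072/68585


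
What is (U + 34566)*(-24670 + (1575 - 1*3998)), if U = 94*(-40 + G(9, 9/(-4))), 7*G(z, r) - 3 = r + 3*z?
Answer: -11826121593/14 ≈ -8.4472e+8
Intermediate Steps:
G(z, r) = 3/7 + r/7 + 3*z/7 (G(z, r) = 3/7 + (r + 3*z)/7 = 3/7 + (r/7 + 3*z/7) = 3/7 + r/7 + 3*z/7)
U = -47423/14 (U = 94*(-40 + (3/7 + (9/(-4))/7 + (3/7)*9)) = 94*(-40 + (3/7 + (9*(-¼))/7 + 27/7)) = 94*(-40 + (3/7 + (⅐)*(-9/4) + 27/7)) = 94*(-40 + (3/7 - 9/28 + 27/7)) = 94*(-40 + 111/28) = 94*(-1009/28) = -47423/14 ≈ -3387.4)
(U + 34566)*(-24670 + (1575 - 1*3998)) = (-47423/14 + 34566)*(-24670 + (1575 - 1*3998)) = 436501*(-24670 + (1575 - 3998))/14 = 436501*(-24670 - 2423)/14 = (436501/14)*(-27093) = -11826121593/14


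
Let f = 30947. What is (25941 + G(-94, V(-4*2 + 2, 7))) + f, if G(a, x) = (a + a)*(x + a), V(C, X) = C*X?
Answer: 82456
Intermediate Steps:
G(a, x) = 2*a*(a + x) (G(a, x) = (2*a)*(a + x) = 2*a*(a + x))
(25941 + G(-94, V(-4*2 + 2, 7))) + f = (25941 + 2*(-94)*(-94 + (-4*2 + 2)*7)) + 30947 = (25941 + 2*(-94)*(-94 + (-8 + 2)*7)) + 30947 = (25941 + 2*(-94)*(-94 - 6*7)) + 30947 = (25941 + 2*(-94)*(-94 - 42)) + 30947 = (25941 + 2*(-94)*(-136)) + 30947 = (25941 + 25568) + 30947 = 51509 + 30947 = 82456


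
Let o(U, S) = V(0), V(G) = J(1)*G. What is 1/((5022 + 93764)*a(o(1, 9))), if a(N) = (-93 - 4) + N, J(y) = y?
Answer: -1/9582242 ≈ -1.0436e-7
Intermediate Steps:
V(G) = G (V(G) = 1*G = G)
o(U, S) = 0
a(N) = -97 + N
1/((5022 + 93764)*a(o(1, 9))) = 1/((5022 + 93764)*(-97 + 0)) = 1/(98786*(-97)) = (1/98786)*(-1/97) = -1/9582242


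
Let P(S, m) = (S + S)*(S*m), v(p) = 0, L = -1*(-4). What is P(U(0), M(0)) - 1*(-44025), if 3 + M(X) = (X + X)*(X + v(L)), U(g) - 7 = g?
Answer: 43731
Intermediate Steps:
U(g) = 7 + g
L = 4
M(X) = -3 + 2*X**2 (M(X) = -3 + (X + X)*(X + 0) = -3 + (2*X)*X = -3 + 2*X**2)
P(S, m) = 2*m*S**2 (P(S, m) = (2*S)*(S*m) = 2*m*S**2)
P(U(0), M(0)) - 1*(-44025) = 2*(-3 + 2*0**2)*(7 + 0)**2 - 1*(-44025) = 2*(-3 + 2*0)*7**2 + 44025 = 2*(-3 + 0)*49 + 44025 = 2*(-3)*49 + 44025 = -294 + 44025 = 43731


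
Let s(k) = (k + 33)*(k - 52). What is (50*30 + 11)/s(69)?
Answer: 1511/1734 ≈ 0.87140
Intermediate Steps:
s(k) = (-52 + k)*(33 + k) (s(k) = (33 + k)*(-52 + k) = (-52 + k)*(33 + k))
(50*30 + 11)/s(69) = (50*30 + 11)/(-1716 + 69**2 - 19*69) = (1500 + 11)/(-1716 + 4761 - 1311) = 1511/1734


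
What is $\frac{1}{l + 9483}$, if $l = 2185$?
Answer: $\frac{1}{11668} \approx 8.5704 \cdot 10^{-5}$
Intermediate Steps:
$\frac{1}{l + 9483} = \frac{1}{2185 + 9483} = \frac{1}{11668}$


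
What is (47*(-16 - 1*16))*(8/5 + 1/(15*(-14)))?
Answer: -50384/21 ≈ -2399.2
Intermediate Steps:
(47*(-16 - 1*16))*(8/5 + 1/(15*(-14))) = (47*(-16 - 16))*(8*(⅕) + (1/15)*(-1/14)) = (47*(-32))*(8/5 - 1/210) = -1504*67/42 = -50384/21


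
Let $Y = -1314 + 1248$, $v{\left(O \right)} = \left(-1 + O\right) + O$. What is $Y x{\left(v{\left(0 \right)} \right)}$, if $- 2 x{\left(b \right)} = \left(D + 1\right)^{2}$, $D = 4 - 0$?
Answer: $825$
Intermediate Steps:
$D = 4$ ($D = 4 + 0 = 4$)
$v{\left(O \right)} = -1 + 2 O$
$Y = -66$
$x{\left(b \right)} = - \frac{25}{2}$ ($x{\left(b \right)} = - \frac{\left(4 + 1\right)^{2}}{2} = - \frac{5^{2}}{2} = \left(- \frac{1}{2}\right) 25 = - \frac{25}{2}$)
$Y x{\left(v{\left(0 \right)} \right)} = \left(-66\right) \left(- \frac{25}{2}\right) = 825$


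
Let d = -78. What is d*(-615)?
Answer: 47970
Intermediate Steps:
d*(-615) = -78*(-615) = 47970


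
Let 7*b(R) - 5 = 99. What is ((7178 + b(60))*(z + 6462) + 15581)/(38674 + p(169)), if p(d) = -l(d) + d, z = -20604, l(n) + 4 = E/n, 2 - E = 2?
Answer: -711940633/271929 ≈ -2618.1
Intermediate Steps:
E = 0 (E = 2 - 1*2 = 2 - 2 = 0)
l(n) = -4 (l(n) = -4 + 0/n = -4 + 0 = -4)
b(R) = 104/7 (b(R) = 5/7 + (⅐)*99 = 5/7 + 99/7 = 104/7)
p(d) = 4 + d (p(d) = -1*(-4) + d = 4 + d)
((7178 + b(60))*(z + 6462) + 15581)/(38674 + p(169)) = ((7178 + 104/7)*(-20604 + 6462) + 15581)/(38674 + (4 + 169)) = ((50350/7)*(-14142) + 15581)/(38674 + 173) = (-712049700/7 + 15581)/38847 = -711940633/7*1/38847 = -711940633/271929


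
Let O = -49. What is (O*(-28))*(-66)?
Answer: -90552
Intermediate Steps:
(O*(-28))*(-66) = -49*(-28)*(-66) = 1372*(-66) = -90552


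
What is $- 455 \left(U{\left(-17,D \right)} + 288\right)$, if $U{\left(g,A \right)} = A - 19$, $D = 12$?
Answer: $-127855$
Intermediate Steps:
$U{\left(g,A \right)} = -19 + A$
$- 455 \left(U{\left(-17,D \right)} + 288\right) = - 455 \left(\left(-19 + 12\right) + 288\right) = - 455 \left(-7 + 288\right) = \left(-455\right) 281 = -127855$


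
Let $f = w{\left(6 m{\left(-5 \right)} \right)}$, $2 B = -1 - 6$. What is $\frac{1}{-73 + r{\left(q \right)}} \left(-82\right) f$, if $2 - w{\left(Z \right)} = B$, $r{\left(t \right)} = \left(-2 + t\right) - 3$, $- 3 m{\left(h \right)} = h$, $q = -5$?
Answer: $\frac{451}{83} \approx 5.4337$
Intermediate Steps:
$m{\left(h \right)} = - \frac{h}{3}$
$B = - \frac{7}{2}$ ($B = \frac{-1 - 6}{2} = \frac{1}{2} \left(-7\right) = - \frac{7}{2} \approx -3.5$)
$r{\left(t \right)} = -5 + t$
$w{\left(Z \right)} = \frac{11}{2}$ ($w{\left(Z \right)} = 2 - - \frac{7}{2} = 2 + \frac{7}{2} = \frac{11}{2}$)
$f = \frac{11}{2} \approx 5.5$
$\frac{1}{-73 + r{\left(q \right)}} \left(-82\right) f = \frac{1}{-73 - 10} \left(-82\right) \frac{11}{2} = \frac{1}{-83} \left(-82\right) \frac{11}{2} = \left(- \frac{1}{83}\right) \left(-82\right) \frac{11}{2} = \frac{82}{83} \cdot \frac{11}{2} = \frac{451}{83}$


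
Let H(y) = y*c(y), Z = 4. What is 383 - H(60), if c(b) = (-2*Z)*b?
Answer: 29183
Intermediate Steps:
c(b) = -8*b (c(b) = (-2*4)*b = -8*b)
H(y) = -8*y**2 (H(y) = y*(-8*y) = -8*y**2)
383 - H(60) = 383 - (-8)*60**2 = 383 - (-8)*3600 = 383 - 1*(-28800) = 383 + 28800 = 29183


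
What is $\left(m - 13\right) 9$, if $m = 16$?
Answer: $27$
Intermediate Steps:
$\left(m - 13\right) 9 = \left(16 - 13\right) 9 = 3 \cdot 9 = 27$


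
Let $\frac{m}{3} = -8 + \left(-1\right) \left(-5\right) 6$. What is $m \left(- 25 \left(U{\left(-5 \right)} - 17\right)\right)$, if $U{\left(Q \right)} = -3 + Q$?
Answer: $41250$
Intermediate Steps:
$m = 66$ ($m = 3 \left(-8 + \left(-1\right) \left(-5\right) 6\right) = 3 \left(-8 + 5 \cdot 6\right) = 3 \left(-8 + 30\right) = 3 \cdot 22 = 66$)
$m \left(- 25 \left(U{\left(-5 \right)} - 17\right)\right) = 66 \left(- 25 \left(\left(-3 - 5\right) - 17\right)\right) = 66 \left(- 25 \left(-8 - 17\right)\right) = 66 \left(\left(-25\right) \left(-25\right)\right) = 66 \cdot 625 = 41250$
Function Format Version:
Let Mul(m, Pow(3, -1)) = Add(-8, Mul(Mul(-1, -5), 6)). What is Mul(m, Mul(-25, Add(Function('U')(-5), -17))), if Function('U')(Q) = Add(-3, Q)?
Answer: 41250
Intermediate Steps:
m = 66 (m = Mul(3, Add(-8, Mul(Mul(-1, -5), 6))) = Mul(3, Add(-8, Mul(5, 6))) = Mul(3, Add(-8, 30)) = Mul(3, 22) = 66)
Mul(m, Mul(-25, Add(Function('U')(-5), -17))) = Mul(66, Mul(-25, Add(Add(-3, -5), -17))) = Mul(66, Mul(-25, Add(-8, -17))) = Mul(66, Mul(-25, -25)) = Mul(66, 625) = 41250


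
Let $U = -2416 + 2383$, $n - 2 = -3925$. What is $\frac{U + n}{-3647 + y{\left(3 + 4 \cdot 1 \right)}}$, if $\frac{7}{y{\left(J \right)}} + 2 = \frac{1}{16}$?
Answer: $\frac{122636}{113169} \approx 1.0837$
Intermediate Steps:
$n = -3923$ ($n = 2 - 3925 = -3923$)
$y{\left(J \right)} = - \frac{112}{31}$ ($y{\left(J \right)} = \frac{7}{-2 + \frac{1}{16}} = \frac{7}{- \frac{31}{16}} = 7 \left(- \frac{16}{31}\right) = - \frac{112}{31}$)
$U = -33$
$\frac{U + n}{-3647 + y{\left(3 + 4 \cdot 1 \right)}} = \frac{-33 - 3923}{-3647 - \frac{112}{31}} = - \frac{3956}{- \frac{113169}{31}} = \left(-3956\right) \left(- \frac{31}{113169}\right) = \frac{122636}{113169}$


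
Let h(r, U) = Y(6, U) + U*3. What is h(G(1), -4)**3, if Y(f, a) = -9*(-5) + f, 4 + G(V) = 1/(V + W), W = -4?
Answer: 59319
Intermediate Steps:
G(V) = -4 + 1/(-4 + V) (G(V) = -4 + 1/(V - 4) = -4 + 1/(-4 + V))
Y(f, a) = 45 + f (Y(f, a) = -3*(-15) + f = 45 + f)
h(r, U) = 51 + 3*U (h(r, U) = (45 + 6) + U*3 = 51 + 3*U)
h(G(1), -4)**3 = (51 + 3*(-4))**3 = (51 - 12)**3 = 39**3 = 59319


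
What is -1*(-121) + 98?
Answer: 219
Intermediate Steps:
-1*(-121) + 98 = 121 + 98 = 219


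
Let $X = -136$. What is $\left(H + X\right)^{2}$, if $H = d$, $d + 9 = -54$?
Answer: $39601$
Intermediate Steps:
$d = -63$ ($d = -9 - 54 = -63$)
$H = -63$
$\left(H + X\right)^{2} = \left(-63 - 136\right)^{2} = \left(-199\right)^{2} = 39601$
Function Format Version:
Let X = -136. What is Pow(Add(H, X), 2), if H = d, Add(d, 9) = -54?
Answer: 39601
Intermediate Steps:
d = -63 (d = Add(-9, -54) = -63)
H = -63
Pow(Add(H, X), 2) = Pow(Add(-63, -136), 2) = Pow(-199, 2) = 39601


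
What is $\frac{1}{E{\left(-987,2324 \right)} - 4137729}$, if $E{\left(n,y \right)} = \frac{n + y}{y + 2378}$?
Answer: $- \frac{4702}{19455600421} \approx -2.4168 \cdot 10^{-7}$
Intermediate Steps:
$E{\left(n,y \right)} = \frac{n + y}{2378 + y}$
$\frac{1}{E{\left(-987,2324 \right)} - 4137729} = \frac{1}{\frac{-987 + 2324}{2378 + 2324} - 4137729} = \frac{1}{\frac{1}{4702} \cdot 1337 - 4137729} = \frac{1}{\frac{1337}{4702} - 4137729} = \frac{1}{- \frac{19455600421}{4702}} = - \frac{4702}{19455600421}$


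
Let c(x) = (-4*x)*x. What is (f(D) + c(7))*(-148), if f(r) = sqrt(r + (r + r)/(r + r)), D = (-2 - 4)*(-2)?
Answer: 29008 - 148*sqrt(13) ≈ 28474.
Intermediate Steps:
c(x) = -4*x**2
D = 12 (D = -6*(-2) = 12)
f(r) = sqrt(1 + r) (f(r) = sqrt(r + (2*r)/((2*r))) = sqrt(r + (2*r)*(1/(2*r))) = sqrt(r + 1) = sqrt(1 + r))
(f(D) + c(7))*(-148) = (sqrt(1 + 12) - 4*7**2)*(-148) = (sqrt(13) - 4*49)*(-148) = (sqrt(13) - 196)*(-148) = (-196 + sqrt(13))*(-148) = 29008 - 148*sqrt(13)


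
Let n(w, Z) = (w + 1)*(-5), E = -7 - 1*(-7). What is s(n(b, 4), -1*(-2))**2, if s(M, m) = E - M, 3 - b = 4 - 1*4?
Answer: 400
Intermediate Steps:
E = 0 (E = -7 + 7 = 0)
b = 3 (b = 3 - (4 - 1*4) = 3 - (4 - 4) = 3 - 1*0 = 3 + 0 = 3)
n(w, Z) = -5 - 5*w (n(w, Z) = (1 + w)*(-5) = -5 - 5*w)
s(M, m) = -M (s(M, m) = 0 - M = -M)
s(n(b, 4), -1*(-2))**2 = (-(-5 - 5*3))**2 = (-(-5 - 15))**2 = (-1*(-20))**2 = 20**2 = 400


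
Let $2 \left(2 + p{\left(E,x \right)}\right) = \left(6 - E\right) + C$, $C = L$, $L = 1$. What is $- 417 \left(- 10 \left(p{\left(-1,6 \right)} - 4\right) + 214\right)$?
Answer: $-97578$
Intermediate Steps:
$C = 1$
$p{\left(E,x \right)} = \frac{3}{2} - \frac{E}{2}$ ($p{\left(E,x \right)} = -2 + \frac{\left(6 - E\right) + 1}{2} = -2 + \frac{7 - E}{2} = -2 - \left(- \frac{7}{2} + \frac{E}{2}\right) = \frac{3}{2} - \frac{E}{2}$)
$- 417 \left(- 10 \left(p{\left(-1,6 \right)} - 4\right) + 214\right) = - 417 \left(- 10 \left(\left(\frac{3}{2} - - \frac{1}{2}\right) - 4\right) + 214\right) = - 417 \left(- 10 \left(\left(\frac{3}{2} + \frac{1}{2}\right) - 4\right) + 214\right) = - 417 \left(- 10 \left(2 - 4\right) + 214\right) = - 417 \left(\left(-10\right) \left(-2\right) + 214\right) = - 417 \left(20 + 214\right) = \left(-417\right) 234 = -97578$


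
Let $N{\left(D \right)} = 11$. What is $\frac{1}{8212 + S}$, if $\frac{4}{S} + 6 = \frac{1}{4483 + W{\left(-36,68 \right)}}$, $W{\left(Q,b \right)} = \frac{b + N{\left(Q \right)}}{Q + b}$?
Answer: $\frac{430589}{3535709798} \approx 0.00012178$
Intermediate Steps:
$W{\left(Q,b \right)} = \frac{11 + b}{Q + b}$ ($W{\left(Q,b \right)} = \frac{b + 11}{Q + b} = \frac{11 + b}{Q + b}$)
$S = - \frac{287070}{430589}$ ($S = \frac{4}{-6 + \frac{1}{4483 + \frac{11 + 68}{-36 + 68}}} = \frac{4}{-6 + \frac{1}{4483 + \frac{1}{32} \cdot 79}} = \frac{4}{-6 + \frac{1}{4483 + \frac{79}{32}}} = \frac{4}{-6 + \frac{1}{\frac{143535}{32}}} = \frac{4}{-6 + \frac{32}{143535}} = \frac{4}{- \frac{861178}{143535}} = 4 \left(- \frac{143535}{861178}\right) = - \frac{287070}{430589} \approx -0.66669$)
$\frac{1}{8212 + S} = \frac{1}{8212 - \frac{287070}{430589}} = \frac{1}{\frac{3535709798}{430589}} = \frac{430589}{3535709798}$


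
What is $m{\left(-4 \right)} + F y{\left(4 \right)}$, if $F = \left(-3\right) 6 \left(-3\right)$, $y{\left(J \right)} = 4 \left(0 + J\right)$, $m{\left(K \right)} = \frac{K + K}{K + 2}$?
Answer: $868$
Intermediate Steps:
$m{\left(K \right)} = \frac{2 K}{2 + K}$
$y{\left(J \right)} = 4 J$
$F = 54$ ($F = \left(-18\right) \left(-3\right) = 54$)
$m{\left(-4 \right)} + F y{\left(4 \right)} = 2 \left(-4\right) \frac{1}{2 - 4} + 54 \cdot 4 \cdot 4 = 2 \left(-4\right) \frac{1}{-2} + 54 \cdot 16 = 2 \left(-4\right) \left(- \frac{1}{2}\right) + 864 = 4 + 864 = 868$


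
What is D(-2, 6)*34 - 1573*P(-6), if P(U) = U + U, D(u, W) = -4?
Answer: 18740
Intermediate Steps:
P(U) = 2*U
D(-2, 6)*34 - 1573*P(-6) = -4*34 - 3146*(-6) = -136 - 1573*(-12) = -136 + 18876 = 18740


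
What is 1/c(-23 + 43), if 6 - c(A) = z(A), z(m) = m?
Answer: -1/14 ≈ -0.071429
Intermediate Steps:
c(A) = 6 - A
1/c(-23 + 43) = 1/(6 - (-23 + 43)) = 1/(6 - 1*20) = 1/(6 - 20) = 1/(-14) = -1/14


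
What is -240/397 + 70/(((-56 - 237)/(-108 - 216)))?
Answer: 8933640/116321 ≈ 76.802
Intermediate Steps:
-240/397 + 70/(((-56 - 237)/(-108 - 216))) = -240*1/397 + 70/((-293/(-324))) = -240/397 + 70/((-293*(-1/324))) = -240/397 + 70/(293/324) = -240/397 + 70*(324/293) = -240/397 + 22680/293 = 8933640/116321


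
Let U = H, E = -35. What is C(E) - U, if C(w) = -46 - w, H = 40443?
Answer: -40454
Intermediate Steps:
U = 40443
C(E) - U = (-46 - 1*(-35)) - 1*40443 = (-46 + 35) - 40443 = -11 - 40443 = -40454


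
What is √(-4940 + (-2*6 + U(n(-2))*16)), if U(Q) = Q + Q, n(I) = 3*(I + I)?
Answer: 2*I*√1334 ≈ 73.048*I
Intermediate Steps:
n(I) = 6*I (n(I) = 3*(2*I) = 6*I)
U(Q) = 2*Q
√(-4940 + (-2*6 + U(n(-2))*16)) = √(-4940 + (-2*6 + (2*(6*(-2)))*16)) = √(-4940 + (-12 + (2*(-12))*16)) = √(-4940 + (-12 - 24*16)) = √(-4940 + (-12 - 384)) = √(-4940 - 396) = √(-5336) = 2*I*√1334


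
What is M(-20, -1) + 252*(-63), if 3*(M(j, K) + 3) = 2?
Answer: -47635/3 ≈ -15878.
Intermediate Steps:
M(j, K) = -7/3 (M(j, K) = -3 + (⅓)*2 = -3 + ⅔ = -7/3)
M(-20, -1) + 252*(-63) = -7/3 + 252*(-63) = -7/3 - 15876 = -47635/3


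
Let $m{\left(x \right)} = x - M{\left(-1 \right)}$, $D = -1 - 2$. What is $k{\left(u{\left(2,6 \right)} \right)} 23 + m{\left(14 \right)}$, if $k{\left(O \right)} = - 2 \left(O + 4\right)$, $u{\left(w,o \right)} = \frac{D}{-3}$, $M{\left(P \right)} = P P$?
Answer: $-217$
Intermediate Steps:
$D = -3$ ($D = -1 - 2 = -3$)
$M{\left(P \right)} = P^{2}$
$u{\left(w,o \right)} = 1$ ($u{\left(w,o \right)} = - \frac{3}{-3} = \left(-3\right) \left(- \frac{1}{3}\right) = 1$)
$m{\left(x \right)} = -1 + x$ ($m{\left(x \right)} = x - \left(-1\right)^{2} = x - 1 = -1 + x$)
$k{\left(O \right)} = -8 - 2 O$ ($k{\left(O \right)} = - 2 \left(4 + O\right) = -8 - 2 O$)
$k{\left(u{\left(2,6 \right)} \right)} 23 + m{\left(14 \right)} = \left(-8 - 2\right) 23 + \left(-1 + 14\right) = \left(-8 - 2\right) 23 + 13 = \left(-10\right) 23 + 13 = -230 + 13 = -217$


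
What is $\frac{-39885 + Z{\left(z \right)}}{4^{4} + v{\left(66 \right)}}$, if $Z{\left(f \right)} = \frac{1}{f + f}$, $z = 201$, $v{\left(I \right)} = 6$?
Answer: $- \frac{16033769}{105324} \approx -152.23$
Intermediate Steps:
$Z{\left(f \right)} = \frac{1}{2 f}$
$\frac{-39885 + Z{\left(z \right)}}{4^{4} + v{\left(66 \right)}} = \frac{-39885 + \frac{1}{2 \cdot 201}}{4^{4} + 6} = \frac{-39885 + \frac{1}{2} \cdot \frac{1}{201}}{256 + 6} = \frac{-39885 + \frac{1}{402}}{262} = \left(- \frac{16033769}{402}\right) \frac{1}{262} = - \frac{16033769}{105324}$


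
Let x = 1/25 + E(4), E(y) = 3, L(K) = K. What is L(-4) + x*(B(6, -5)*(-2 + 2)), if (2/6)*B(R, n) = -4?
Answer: -4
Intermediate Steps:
B(R, n) = -12 (B(R, n) = 3*(-4) = -12)
x = 76/25 (x = 1/25 + 3 = 76/25 ≈ 3.0400)
L(-4) + x*(B(6, -5)*(-2 + 2)) = -4 + 76*(-12*(-2 + 2))/25 = -4 + 76*(-12*0)/25 = -4 + (76/25)*0 = -4 + 0 = -4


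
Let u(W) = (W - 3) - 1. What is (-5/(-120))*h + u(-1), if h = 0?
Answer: -5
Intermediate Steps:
u(W) = -4 + W (u(W) = (-3 + W) - 1 = -4 + W)
(-5/(-120))*h + u(-1) = -5/(-120)*0 + (-4 - 1) = -5*(-1/120)*0 - 5 = (1/24)*0 - 5 = 0 - 5 = -5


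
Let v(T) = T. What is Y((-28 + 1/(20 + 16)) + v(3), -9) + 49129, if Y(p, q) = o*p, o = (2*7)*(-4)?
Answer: 454747/9 ≈ 50527.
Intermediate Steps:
o = -56 (o = 14*(-4) = -56)
Y(p, q) = -56*p
Y((-28 + 1/(20 + 16)) + v(3), -9) + 49129 = -56*((-28 + 1/(20 + 16)) + 3) + 49129 = -56*((-28 + 1/36) + 3) + 49129 = -56*(-1007/36 + 3) + 49129 = -56*(-899/36) + 49129 = 12586/9 + 49129 = 454747/9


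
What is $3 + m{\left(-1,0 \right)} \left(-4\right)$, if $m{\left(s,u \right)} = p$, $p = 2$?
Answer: $-5$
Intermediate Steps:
$m{\left(s,u \right)} = 2$
$3 + m{\left(-1,0 \right)} \left(-4\right) = 3 + 2 \left(-4\right) = 3 - 8 = -5$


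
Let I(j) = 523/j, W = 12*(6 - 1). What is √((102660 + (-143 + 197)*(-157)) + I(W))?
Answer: √84771645/30 ≈ 306.91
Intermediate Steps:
W = 60 (W = 12*5 = 60)
√((102660 + (-143 + 197)*(-157)) + I(W)) = √((102660 + (-143 + 197)*(-157)) + 523/60) = √((102660 + 54*(-157)) + 523*(1/60)) = √((102660 - 8478) + 523/60) = √(94182 + 523/60) = √(5651443/60) = √84771645/30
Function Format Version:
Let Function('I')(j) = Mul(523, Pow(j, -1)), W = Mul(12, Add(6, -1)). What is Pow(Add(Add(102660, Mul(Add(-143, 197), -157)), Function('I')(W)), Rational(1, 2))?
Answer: Mul(Rational(1, 30), Pow(84771645, Rational(1, 2))) ≈ 306.91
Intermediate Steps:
W = 60 (W = Mul(12, 5) = 60)
Pow(Add(Add(102660, Mul(Add(-143, 197), -157)), Function('I')(W)), Rational(1, 2)) = Pow(Add(Add(102660, Mul(Add(-143, 197), -157)), Mul(523, Pow(60, -1))), Rational(1, 2)) = Pow(Add(Add(102660, Mul(54, -157)), Mul(523, Rational(1, 60))), Rational(1, 2)) = Pow(Add(Add(102660, -8478), Rational(523, 60)), Rational(1, 2)) = Pow(Add(94182, Rational(523, 60)), Rational(1, 2)) = Pow(Rational(5651443, 60), Rational(1, 2)) = Mul(Rational(1, 30), Pow(84771645, Rational(1, 2)))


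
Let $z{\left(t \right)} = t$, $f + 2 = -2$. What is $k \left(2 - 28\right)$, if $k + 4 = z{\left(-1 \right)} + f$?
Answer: $234$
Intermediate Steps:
$f = -4$ ($f = -2 - 2 = -4$)
$k = -9$ ($k = -4 - 5 = -9$)
$k \left(2 - 28\right) = - 9 \left(2 - 28\right) = \left(-9\right) \left(-26\right) = 234$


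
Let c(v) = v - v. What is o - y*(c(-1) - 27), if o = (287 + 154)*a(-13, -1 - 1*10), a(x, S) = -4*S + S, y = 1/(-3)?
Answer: 14544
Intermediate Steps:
y = -1/3 ≈ -0.33333
a(x, S) = -3*S
c(v) = 0
o = 14553 (o = (287 + 154)*(-3*(-1 - 1*10)) = 441*(-3*(-1 - 10)) = 441*(-3*(-11)) = 441*33 = 14553)
o - y*(c(-1) - 27) = 14553 - (-1)*(0 - 27)/3 = 14553 - (-1)*(-27)/3 = 14553 - 1*9 = 14553 - 9 = 14544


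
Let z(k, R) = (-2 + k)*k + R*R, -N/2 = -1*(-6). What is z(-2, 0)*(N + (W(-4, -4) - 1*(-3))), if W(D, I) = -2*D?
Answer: -8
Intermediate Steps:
N = -12 (N = -(-2)*(-6) = -2*6 = -12)
z(k, R) = R**2 + k*(-2 + k) (z(k, R) = k*(-2 + k) + R**2 = R**2 + k*(-2 + k))
z(-2, 0)*(N + (W(-4, -4) - 1*(-3))) = (0**2 + (-2)**2 - 2*(-2))*(-12 + (-2*(-4) - 1*(-3))) = (0 + 4 + 4)*(-12 + (8 + 3)) = 8*(-12 + 11) = 8*(-1) = -8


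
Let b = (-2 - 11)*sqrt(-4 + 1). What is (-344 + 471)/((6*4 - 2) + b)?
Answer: 2794/991 + 1651*I*sqrt(3)/991 ≈ 2.8194 + 2.8856*I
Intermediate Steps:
b = -13*I*sqrt(3) ≈ -22.517*I
(-344 + 471)/((6*4 - 2) + b) = (-344 + 471)/((6*4 - 2) - 13*I*sqrt(3)) = 127/((24 - 2) - 13*I*sqrt(3)) = 127/(22 - 13*I*sqrt(3))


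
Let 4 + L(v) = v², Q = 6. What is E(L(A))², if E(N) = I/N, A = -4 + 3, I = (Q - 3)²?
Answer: 9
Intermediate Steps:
I = 9 (I = (6 - 3)² = 3² = 9)
A = -1
L(v) = -4 + v²
E(N) = 9/N
E(L(A))² = (9/(-4 + (-1)²))² = (9/(-4 + 1))² = (9/(-3))² = (9*(-⅓))² = (-3)² = 9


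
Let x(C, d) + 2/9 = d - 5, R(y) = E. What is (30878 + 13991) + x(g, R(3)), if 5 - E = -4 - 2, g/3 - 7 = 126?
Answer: 403873/9 ≈ 44875.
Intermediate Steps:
g = 399 (g = 21 + 3*126 = 21 + 378 = 399)
E = 11 (E = 5 - (-4 - 2) = 5 - 1*(-6) = 5 + 6 = 11)
R(y) = 11
x(C, d) = -47/9 + d (x(C, d) = -2/9 + (d - 5) = -2/9 + (-5 + d) = -47/9 + d)
(30878 + 13991) + x(g, R(3)) = (30878 + 13991) + (-47/9 + 11) = 44869 + 52/9 = 403873/9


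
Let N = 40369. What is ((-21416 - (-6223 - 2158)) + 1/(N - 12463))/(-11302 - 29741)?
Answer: 363754709/1145345958 ≈ 0.31759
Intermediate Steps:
((-21416 - (-6223 - 2158)) + 1/(N - 12463))/(-11302 - 29741) = ((-21416 - (-6223 - 2158)) + 1/(40369 - 12463))/(-11302 - 29741) = ((-21416 - 1*(-8381)) + 1/27906)/(-41043) = ((-21416 + 8381) + 1/27906)*(-1/41043) = (-13035 + 1/27906)*(-1/41043) = -363754709/27906*(-1/41043) = 363754709/1145345958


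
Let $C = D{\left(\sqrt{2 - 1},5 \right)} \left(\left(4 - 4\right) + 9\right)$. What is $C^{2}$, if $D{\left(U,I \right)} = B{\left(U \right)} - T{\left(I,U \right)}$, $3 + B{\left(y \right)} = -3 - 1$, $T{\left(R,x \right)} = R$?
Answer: $11664$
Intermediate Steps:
$B{\left(y \right)} = -7$ ($B{\left(y \right)} = -3 - 4 = -7$)
$D{\left(U,I \right)} = -7 - I$
$C = -108$ ($C = \left(-7 - 5\right) \left(\left(4 - 4\right) + 9\right) = \left(-7 - 5\right) \left(0 + 9\right) = \left(-12\right) 9 = -108$)
$C^{2} = \left(-108\right)^{2} = 11664$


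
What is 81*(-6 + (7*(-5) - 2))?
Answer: -3483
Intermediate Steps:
81*(-6 + (7*(-5) - 2)) = 81*(-6 + (-35 - 2)) = 81*(-6 - 37) = 81*(-43) = -3483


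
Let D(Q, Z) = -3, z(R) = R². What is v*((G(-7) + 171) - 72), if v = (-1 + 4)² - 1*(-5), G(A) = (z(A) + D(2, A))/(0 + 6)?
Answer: 4480/3 ≈ 1493.3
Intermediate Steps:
G(A) = -½ + A²/6 (G(A) = (A² - 3)/(0 + 6) = (-3 + A²)/6 = (-3 + A²)*(⅙) = -½ + A²/6)
v = 14 (v = 3² + 5 = 9 + 5 = 14)
v*((G(-7) + 171) - 72) = 14*(((-½ + (⅙)*(-7)²) + 171) - 72) = 14*(((-½ + (⅙)*49) + 171) - 72) = 14*(((-½ + 49/6) + 171) - 72) = 14*((23/3 + 171) - 72) = 14*(536/3 - 72) = 14*(320/3) = 4480/3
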